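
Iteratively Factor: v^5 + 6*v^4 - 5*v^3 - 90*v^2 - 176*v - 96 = (v + 3)*(v^4 + 3*v^3 - 14*v^2 - 48*v - 32) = (v + 2)*(v + 3)*(v^3 + v^2 - 16*v - 16) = (v - 4)*(v + 2)*(v + 3)*(v^2 + 5*v + 4) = (v - 4)*(v + 2)*(v + 3)*(v + 4)*(v + 1)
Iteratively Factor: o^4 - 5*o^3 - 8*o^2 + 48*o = (o - 4)*(o^3 - o^2 - 12*o) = o*(o - 4)*(o^2 - o - 12) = o*(o - 4)*(o + 3)*(o - 4)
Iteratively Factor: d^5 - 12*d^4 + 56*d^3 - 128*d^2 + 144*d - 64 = (d - 2)*(d^4 - 10*d^3 + 36*d^2 - 56*d + 32) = (d - 4)*(d - 2)*(d^3 - 6*d^2 + 12*d - 8) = (d - 4)*(d - 2)^2*(d^2 - 4*d + 4) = (d - 4)*(d - 2)^3*(d - 2)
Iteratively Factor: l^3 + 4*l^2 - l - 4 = (l + 4)*(l^2 - 1) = (l + 1)*(l + 4)*(l - 1)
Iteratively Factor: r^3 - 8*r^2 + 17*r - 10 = (r - 1)*(r^2 - 7*r + 10) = (r - 2)*(r - 1)*(r - 5)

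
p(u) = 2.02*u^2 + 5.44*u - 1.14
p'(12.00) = 53.92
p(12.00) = 355.02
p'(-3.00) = -6.68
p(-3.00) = 0.72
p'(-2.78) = -5.79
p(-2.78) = -0.65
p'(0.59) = 7.82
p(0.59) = 2.77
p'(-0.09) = 5.08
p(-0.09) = -1.61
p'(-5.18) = -15.49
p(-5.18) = 24.88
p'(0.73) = 8.39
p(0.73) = 3.91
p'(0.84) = 8.83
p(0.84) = 4.85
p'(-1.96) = -2.48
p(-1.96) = -4.04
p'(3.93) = 21.32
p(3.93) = 51.44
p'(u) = 4.04*u + 5.44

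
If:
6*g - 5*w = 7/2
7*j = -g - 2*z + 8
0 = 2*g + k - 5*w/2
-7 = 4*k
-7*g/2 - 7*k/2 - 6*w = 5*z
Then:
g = 0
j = 387/700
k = -7/4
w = -7/10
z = 413/200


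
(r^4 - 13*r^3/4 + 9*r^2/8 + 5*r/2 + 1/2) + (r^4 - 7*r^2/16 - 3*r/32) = 2*r^4 - 13*r^3/4 + 11*r^2/16 + 77*r/32 + 1/2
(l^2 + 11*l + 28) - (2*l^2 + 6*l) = -l^2 + 5*l + 28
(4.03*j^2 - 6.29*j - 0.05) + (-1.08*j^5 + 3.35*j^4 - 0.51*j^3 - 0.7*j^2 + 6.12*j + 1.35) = -1.08*j^5 + 3.35*j^4 - 0.51*j^3 + 3.33*j^2 - 0.17*j + 1.3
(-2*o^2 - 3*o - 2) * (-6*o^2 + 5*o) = 12*o^4 + 8*o^3 - 3*o^2 - 10*o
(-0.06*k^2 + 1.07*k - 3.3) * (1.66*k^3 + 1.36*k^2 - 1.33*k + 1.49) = -0.0996*k^5 + 1.6946*k^4 - 3.943*k^3 - 6.0005*k^2 + 5.9833*k - 4.917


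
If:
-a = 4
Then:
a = -4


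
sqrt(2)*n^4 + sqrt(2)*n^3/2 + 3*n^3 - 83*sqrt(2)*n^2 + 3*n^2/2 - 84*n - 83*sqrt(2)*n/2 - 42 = (n + 1/2)*(n - 6*sqrt(2))*(n + 7*sqrt(2))*(sqrt(2)*n + 1)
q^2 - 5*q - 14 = (q - 7)*(q + 2)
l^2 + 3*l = l*(l + 3)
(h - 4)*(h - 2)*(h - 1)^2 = h^4 - 8*h^3 + 21*h^2 - 22*h + 8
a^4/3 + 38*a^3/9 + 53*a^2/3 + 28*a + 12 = (a/3 + 1)*(a + 2/3)*(a + 3)*(a + 6)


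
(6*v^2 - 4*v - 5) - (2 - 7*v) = 6*v^2 + 3*v - 7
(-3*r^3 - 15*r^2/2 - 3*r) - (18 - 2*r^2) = -3*r^3 - 11*r^2/2 - 3*r - 18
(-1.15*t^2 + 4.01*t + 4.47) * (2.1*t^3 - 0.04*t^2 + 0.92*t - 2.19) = -2.415*t^5 + 8.467*t^4 + 8.1686*t^3 + 6.0289*t^2 - 4.6695*t - 9.7893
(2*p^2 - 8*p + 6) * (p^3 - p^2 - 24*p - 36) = 2*p^5 - 10*p^4 - 34*p^3 + 114*p^2 + 144*p - 216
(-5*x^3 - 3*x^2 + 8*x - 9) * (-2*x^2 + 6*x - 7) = 10*x^5 - 24*x^4 + x^3 + 87*x^2 - 110*x + 63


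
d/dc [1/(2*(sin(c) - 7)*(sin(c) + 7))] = -sin(2*c)/(2*(sin(c) - 7)^2*(sin(c) + 7)^2)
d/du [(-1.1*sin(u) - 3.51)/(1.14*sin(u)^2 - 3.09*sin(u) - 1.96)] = (1.254*sin(u)^2 + 8.0028*sin(u) - 8.6899)*cos(u)/(1.2996*sin(u)^4 - 7.0452*sin(u)^3 + 5.0793*sin(u)^2 + 12.1128*sin(u) + 3.8416)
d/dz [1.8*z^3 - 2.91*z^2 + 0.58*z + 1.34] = 5.4*z^2 - 5.82*z + 0.58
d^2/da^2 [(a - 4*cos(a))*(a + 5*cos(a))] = -a*cos(a) - 80*sin(a)^2 - 2*sin(a) + 42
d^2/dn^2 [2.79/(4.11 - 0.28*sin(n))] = (0.218736*sin(n)^2 + 3.210732*sin(n) - 0.437472)/(0.28*sin(n) - 4.11)^3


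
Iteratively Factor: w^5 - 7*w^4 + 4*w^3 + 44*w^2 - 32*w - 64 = (w + 1)*(w^4 - 8*w^3 + 12*w^2 + 32*w - 64) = (w - 2)*(w + 1)*(w^3 - 6*w^2 + 32) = (w - 2)*(w + 1)*(w + 2)*(w^2 - 8*w + 16) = (w - 4)*(w - 2)*(w + 1)*(w + 2)*(w - 4)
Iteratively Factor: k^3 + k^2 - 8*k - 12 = (k - 3)*(k^2 + 4*k + 4) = (k - 3)*(k + 2)*(k + 2)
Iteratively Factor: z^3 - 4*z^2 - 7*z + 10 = (z - 5)*(z^2 + z - 2) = (z - 5)*(z - 1)*(z + 2)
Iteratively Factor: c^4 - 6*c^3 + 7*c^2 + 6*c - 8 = (c + 1)*(c^3 - 7*c^2 + 14*c - 8) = (c - 4)*(c + 1)*(c^2 - 3*c + 2) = (c - 4)*(c - 2)*(c + 1)*(c - 1)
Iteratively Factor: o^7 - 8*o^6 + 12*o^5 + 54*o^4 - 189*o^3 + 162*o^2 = (o - 3)*(o^6 - 5*o^5 - 3*o^4 + 45*o^3 - 54*o^2) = o*(o - 3)*(o^5 - 5*o^4 - 3*o^3 + 45*o^2 - 54*o) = o*(o - 3)^2*(o^4 - 2*o^3 - 9*o^2 + 18*o) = o*(o - 3)^2*(o + 3)*(o^3 - 5*o^2 + 6*o) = o*(o - 3)^3*(o + 3)*(o^2 - 2*o) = o*(o - 3)^3*(o - 2)*(o + 3)*(o)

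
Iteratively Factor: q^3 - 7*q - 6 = (q - 3)*(q^2 + 3*q + 2) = (q - 3)*(q + 1)*(q + 2)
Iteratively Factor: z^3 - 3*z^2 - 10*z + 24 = (z - 4)*(z^2 + z - 6) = (z - 4)*(z - 2)*(z + 3)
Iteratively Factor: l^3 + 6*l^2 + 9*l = (l)*(l^2 + 6*l + 9) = l*(l + 3)*(l + 3)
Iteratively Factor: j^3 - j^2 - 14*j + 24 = (j - 3)*(j^2 + 2*j - 8) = (j - 3)*(j + 4)*(j - 2)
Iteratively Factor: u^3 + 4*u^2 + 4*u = (u + 2)*(u^2 + 2*u) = (u + 2)^2*(u)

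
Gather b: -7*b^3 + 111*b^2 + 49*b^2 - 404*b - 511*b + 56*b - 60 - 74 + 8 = -7*b^3 + 160*b^2 - 859*b - 126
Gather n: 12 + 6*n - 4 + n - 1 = 7*n + 7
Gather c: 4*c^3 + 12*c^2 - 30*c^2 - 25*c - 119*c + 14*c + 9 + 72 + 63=4*c^3 - 18*c^2 - 130*c + 144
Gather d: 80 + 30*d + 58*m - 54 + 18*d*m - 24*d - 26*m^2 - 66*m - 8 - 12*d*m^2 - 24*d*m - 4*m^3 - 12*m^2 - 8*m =d*(-12*m^2 - 6*m + 6) - 4*m^3 - 38*m^2 - 16*m + 18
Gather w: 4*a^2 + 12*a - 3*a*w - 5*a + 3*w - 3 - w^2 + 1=4*a^2 + 7*a - w^2 + w*(3 - 3*a) - 2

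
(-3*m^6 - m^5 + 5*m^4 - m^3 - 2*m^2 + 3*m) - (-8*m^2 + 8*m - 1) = -3*m^6 - m^5 + 5*m^4 - m^3 + 6*m^2 - 5*m + 1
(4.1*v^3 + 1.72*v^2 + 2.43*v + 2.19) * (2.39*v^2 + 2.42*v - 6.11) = 9.799*v^5 + 14.0328*v^4 - 15.0809*v^3 + 0.6055*v^2 - 9.5475*v - 13.3809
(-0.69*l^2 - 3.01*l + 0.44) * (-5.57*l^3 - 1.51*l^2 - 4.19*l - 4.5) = 3.8433*l^5 + 17.8076*l^4 + 4.9854*l^3 + 15.0525*l^2 + 11.7014*l - 1.98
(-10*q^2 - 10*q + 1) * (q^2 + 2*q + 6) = -10*q^4 - 30*q^3 - 79*q^2 - 58*q + 6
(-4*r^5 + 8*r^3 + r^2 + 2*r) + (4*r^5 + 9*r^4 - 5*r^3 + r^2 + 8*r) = 9*r^4 + 3*r^3 + 2*r^2 + 10*r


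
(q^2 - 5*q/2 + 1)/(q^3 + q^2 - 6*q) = (q - 1/2)/(q*(q + 3))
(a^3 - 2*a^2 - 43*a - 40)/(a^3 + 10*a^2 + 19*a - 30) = (a^2 - 7*a - 8)/(a^2 + 5*a - 6)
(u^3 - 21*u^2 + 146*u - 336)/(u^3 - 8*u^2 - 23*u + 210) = (u - 8)/(u + 5)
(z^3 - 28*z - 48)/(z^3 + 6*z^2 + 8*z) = (z - 6)/z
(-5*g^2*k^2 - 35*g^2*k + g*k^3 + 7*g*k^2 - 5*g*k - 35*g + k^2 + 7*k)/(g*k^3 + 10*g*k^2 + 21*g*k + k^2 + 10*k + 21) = (-5*g + k)/(k + 3)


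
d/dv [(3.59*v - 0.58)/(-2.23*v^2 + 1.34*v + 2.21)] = (8.0057*v^2 - 2.5868*v + 8.7111)/(4.9729*v^4 - 5.9764*v^3 - 8.061*v^2 + 5.9228*v + 4.8841)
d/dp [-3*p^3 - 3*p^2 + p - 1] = -9*p^2 - 6*p + 1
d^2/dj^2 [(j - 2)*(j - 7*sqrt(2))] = 2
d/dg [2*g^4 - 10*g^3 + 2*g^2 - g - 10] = 8*g^3 - 30*g^2 + 4*g - 1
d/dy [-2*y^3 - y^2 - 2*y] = -6*y^2 - 2*y - 2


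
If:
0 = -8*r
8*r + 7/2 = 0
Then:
No Solution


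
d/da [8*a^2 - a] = 16*a - 1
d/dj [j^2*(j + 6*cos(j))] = 3*j*(-2*j*sin(j) + j + 4*cos(j))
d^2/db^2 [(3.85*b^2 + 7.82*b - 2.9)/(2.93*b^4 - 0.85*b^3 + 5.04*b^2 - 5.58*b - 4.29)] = (198.31119*b^8 + 748.076466*b^7 - 917.67975*b^6 + 1698.792504*b^5 + 821.994708*b^4 + 2697.434514*b^3 - 804.6702*b^2 + 1567.278252*b - 538.678278)/(25.153757*b^12 - 21.891495*b^11 + 136.154463*b^10 - 219.638071*b^9 + 207.098541*b^8 - 507.169116*b^7 + 155.735037*b^6 + 26.483112*b^5 + 183.550995*b^4 + 503.219601*b^3 - 122.455476*b^2 - 308.084634*b - 78.953589)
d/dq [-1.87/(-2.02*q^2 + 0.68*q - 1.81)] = (1.2716 - 7.5548*q)/(2.02*q^2 - 0.68*q + 1.81)^2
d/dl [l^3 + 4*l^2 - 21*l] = 3*l^2 + 8*l - 21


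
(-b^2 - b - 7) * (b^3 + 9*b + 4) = -b^5 - b^4 - 16*b^3 - 13*b^2 - 67*b - 28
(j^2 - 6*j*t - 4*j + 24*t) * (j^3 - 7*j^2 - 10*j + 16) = j^5 - 6*j^4*t - 11*j^4 + 66*j^3*t + 18*j^3 - 108*j^2*t + 56*j^2 - 336*j*t - 64*j + 384*t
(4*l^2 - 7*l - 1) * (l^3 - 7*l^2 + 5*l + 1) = 4*l^5 - 35*l^4 + 68*l^3 - 24*l^2 - 12*l - 1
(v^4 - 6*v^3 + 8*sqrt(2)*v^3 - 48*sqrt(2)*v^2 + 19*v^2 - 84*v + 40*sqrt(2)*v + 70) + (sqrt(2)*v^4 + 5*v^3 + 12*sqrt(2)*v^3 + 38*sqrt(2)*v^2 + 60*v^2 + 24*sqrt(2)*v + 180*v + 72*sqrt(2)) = v^4 + sqrt(2)*v^4 - v^3 + 20*sqrt(2)*v^3 - 10*sqrt(2)*v^2 + 79*v^2 + 64*sqrt(2)*v + 96*v + 70 + 72*sqrt(2)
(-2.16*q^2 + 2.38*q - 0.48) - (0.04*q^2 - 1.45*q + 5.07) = -2.2*q^2 + 3.83*q - 5.55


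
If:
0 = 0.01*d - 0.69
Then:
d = 69.00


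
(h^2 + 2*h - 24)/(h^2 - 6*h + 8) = (h + 6)/(h - 2)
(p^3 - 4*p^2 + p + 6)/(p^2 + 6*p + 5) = (p^2 - 5*p + 6)/(p + 5)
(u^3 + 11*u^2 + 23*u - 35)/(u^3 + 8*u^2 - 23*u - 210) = (u^2 + 4*u - 5)/(u^2 + u - 30)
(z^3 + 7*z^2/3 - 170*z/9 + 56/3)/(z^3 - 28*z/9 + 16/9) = (3*z^2 + 11*z - 42)/(3*z^2 + 4*z - 4)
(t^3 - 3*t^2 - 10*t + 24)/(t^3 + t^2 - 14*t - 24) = (t - 2)/(t + 2)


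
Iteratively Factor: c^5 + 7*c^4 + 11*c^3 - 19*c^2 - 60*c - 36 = (c + 2)*(c^4 + 5*c^3 + c^2 - 21*c - 18) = (c + 1)*(c + 2)*(c^3 + 4*c^2 - 3*c - 18) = (c - 2)*(c + 1)*(c + 2)*(c^2 + 6*c + 9) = (c - 2)*(c + 1)*(c + 2)*(c + 3)*(c + 3)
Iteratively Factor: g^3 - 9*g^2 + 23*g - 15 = (g - 5)*(g^2 - 4*g + 3) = (g - 5)*(g - 3)*(g - 1)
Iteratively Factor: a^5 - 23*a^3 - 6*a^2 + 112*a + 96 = (a - 3)*(a^4 + 3*a^3 - 14*a^2 - 48*a - 32) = (a - 3)*(a + 4)*(a^3 - a^2 - 10*a - 8) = (a - 4)*(a - 3)*(a + 4)*(a^2 + 3*a + 2) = (a - 4)*(a - 3)*(a + 1)*(a + 4)*(a + 2)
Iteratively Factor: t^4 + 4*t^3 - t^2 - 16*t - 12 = (t + 2)*(t^3 + 2*t^2 - 5*t - 6) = (t - 2)*(t + 2)*(t^2 + 4*t + 3) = (t - 2)*(t + 1)*(t + 2)*(t + 3)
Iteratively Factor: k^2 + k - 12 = (k - 3)*(k + 4)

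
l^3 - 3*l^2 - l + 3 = (l - 3)*(l - 1)*(l + 1)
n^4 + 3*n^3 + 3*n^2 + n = n*(n + 1)^3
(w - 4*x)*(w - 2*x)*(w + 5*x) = w^3 - w^2*x - 22*w*x^2 + 40*x^3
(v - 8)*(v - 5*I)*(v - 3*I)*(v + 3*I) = v^4 - 8*v^3 - 5*I*v^3 + 9*v^2 + 40*I*v^2 - 72*v - 45*I*v + 360*I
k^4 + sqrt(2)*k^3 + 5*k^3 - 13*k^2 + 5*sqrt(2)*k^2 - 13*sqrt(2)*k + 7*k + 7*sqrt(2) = (k - 1)^2*(k + 7)*(k + sqrt(2))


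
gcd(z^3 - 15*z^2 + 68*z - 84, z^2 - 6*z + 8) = z - 2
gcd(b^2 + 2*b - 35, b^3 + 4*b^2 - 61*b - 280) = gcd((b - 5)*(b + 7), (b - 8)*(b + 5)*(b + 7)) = b + 7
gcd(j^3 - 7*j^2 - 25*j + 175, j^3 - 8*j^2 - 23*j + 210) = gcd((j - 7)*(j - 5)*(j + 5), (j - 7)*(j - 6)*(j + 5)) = j^2 - 2*j - 35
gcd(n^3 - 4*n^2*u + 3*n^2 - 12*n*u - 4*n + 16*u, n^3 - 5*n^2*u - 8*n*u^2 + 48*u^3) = -n + 4*u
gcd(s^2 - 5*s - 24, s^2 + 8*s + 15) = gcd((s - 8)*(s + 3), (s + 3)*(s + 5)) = s + 3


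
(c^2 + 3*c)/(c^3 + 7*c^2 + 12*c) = 1/(c + 4)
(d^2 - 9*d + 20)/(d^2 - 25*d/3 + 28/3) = 3*(d^2 - 9*d + 20)/(3*d^2 - 25*d + 28)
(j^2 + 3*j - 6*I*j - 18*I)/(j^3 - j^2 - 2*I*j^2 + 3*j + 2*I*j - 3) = (j^2 + j*(3 - 6*I) - 18*I)/(j^3 + j^2*(-1 - 2*I) + j*(3 + 2*I) - 3)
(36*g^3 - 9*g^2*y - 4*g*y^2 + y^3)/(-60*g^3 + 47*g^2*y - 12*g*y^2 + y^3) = (3*g + y)/(-5*g + y)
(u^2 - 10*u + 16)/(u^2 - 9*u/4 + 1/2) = 4*(u - 8)/(4*u - 1)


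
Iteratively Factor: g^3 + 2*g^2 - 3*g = (g + 3)*(g^2 - g) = g*(g + 3)*(g - 1)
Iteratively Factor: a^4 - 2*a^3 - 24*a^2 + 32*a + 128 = (a + 2)*(a^3 - 4*a^2 - 16*a + 64) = (a - 4)*(a + 2)*(a^2 - 16) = (a - 4)^2*(a + 2)*(a + 4)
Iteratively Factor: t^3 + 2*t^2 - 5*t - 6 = (t + 1)*(t^2 + t - 6) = (t + 1)*(t + 3)*(t - 2)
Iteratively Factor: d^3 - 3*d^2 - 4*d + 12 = (d + 2)*(d^2 - 5*d + 6) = (d - 3)*(d + 2)*(d - 2)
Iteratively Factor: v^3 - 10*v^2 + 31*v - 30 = (v - 5)*(v^2 - 5*v + 6) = (v - 5)*(v - 2)*(v - 3)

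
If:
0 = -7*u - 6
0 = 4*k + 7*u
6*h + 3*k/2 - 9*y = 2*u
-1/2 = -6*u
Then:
No Solution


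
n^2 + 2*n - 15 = (n - 3)*(n + 5)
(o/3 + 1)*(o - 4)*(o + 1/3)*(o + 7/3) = o^4/3 + 5*o^3/9 - 125*o^2/27 - 295*o/27 - 28/9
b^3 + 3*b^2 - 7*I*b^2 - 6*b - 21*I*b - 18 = (b + 3)*(b - 6*I)*(b - I)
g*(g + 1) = g^2 + g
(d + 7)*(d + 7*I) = d^2 + 7*d + 7*I*d + 49*I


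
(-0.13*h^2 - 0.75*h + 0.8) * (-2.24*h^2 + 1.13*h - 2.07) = 0.2912*h^4 + 1.5331*h^3 - 2.3704*h^2 + 2.4565*h - 1.656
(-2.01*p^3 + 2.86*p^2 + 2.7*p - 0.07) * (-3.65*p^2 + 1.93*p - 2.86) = 7.3365*p^5 - 14.3183*p^4 + 1.4134*p^3 - 2.7131*p^2 - 7.8571*p + 0.2002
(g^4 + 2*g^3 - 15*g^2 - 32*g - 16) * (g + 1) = g^5 + 3*g^4 - 13*g^3 - 47*g^2 - 48*g - 16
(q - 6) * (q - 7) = q^2 - 13*q + 42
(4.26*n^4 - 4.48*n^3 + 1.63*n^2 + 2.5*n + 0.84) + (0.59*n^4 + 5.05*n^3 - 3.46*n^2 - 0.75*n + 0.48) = 4.85*n^4 + 0.569999999999999*n^3 - 1.83*n^2 + 1.75*n + 1.32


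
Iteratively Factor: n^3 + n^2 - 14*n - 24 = (n + 3)*(n^2 - 2*n - 8) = (n - 4)*(n + 3)*(n + 2)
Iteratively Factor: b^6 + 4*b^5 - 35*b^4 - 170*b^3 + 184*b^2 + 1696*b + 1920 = (b - 5)*(b^5 + 9*b^4 + 10*b^3 - 120*b^2 - 416*b - 384) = (b - 5)*(b - 4)*(b^4 + 13*b^3 + 62*b^2 + 128*b + 96) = (b - 5)*(b - 4)*(b + 3)*(b^3 + 10*b^2 + 32*b + 32) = (b - 5)*(b - 4)*(b + 3)*(b + 4)*(b^2 + 6*b + 8) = (b - 5)*(b - 4)*(b + 3)*(b + 4)^2*(b + 2)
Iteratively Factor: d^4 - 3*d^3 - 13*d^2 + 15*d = (d - 1)*(d^3 - 2*d^2 - 15*d) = d*(d - 1)*(d^2 - 2*d - 15) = d*(d - 5)*(d - 1)*(d + 3)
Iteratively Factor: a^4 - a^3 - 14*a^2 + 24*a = (a - 2)*(a^3 + a^2 - 12*a) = (a - 2)*(a + 4)*(a^2 - 3*a) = (a - 3)*(a - 2)*(a + 4)*(a)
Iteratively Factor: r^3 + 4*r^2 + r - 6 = (r - 1)*(r^2 + 5*r + 6) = (r - 1)*(r + 2)*(r + 3)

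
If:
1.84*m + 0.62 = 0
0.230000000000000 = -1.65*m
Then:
No Solution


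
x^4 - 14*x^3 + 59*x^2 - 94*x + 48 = (x - 8)*(x - 3)*(x - 2)*(x - 1)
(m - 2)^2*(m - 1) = m^3 - 5*m^2 + 8*m - 4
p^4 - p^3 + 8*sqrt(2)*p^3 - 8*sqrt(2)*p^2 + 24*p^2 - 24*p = p*(p - 1)*(p + 2*sqrt(2))*(p + 6*sqrt(2))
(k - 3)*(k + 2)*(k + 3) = k^3 + 2*k^2 - 9*k - 18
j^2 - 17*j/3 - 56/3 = (j - 8)*(j + 7/3)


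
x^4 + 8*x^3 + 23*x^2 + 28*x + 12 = (x + 1)*(x + 2)^2*(x + 3)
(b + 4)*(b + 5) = b^2 + 9*b + 20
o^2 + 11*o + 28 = (o + 4)*(o + 7)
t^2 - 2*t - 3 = (t - 3)*(t + 1)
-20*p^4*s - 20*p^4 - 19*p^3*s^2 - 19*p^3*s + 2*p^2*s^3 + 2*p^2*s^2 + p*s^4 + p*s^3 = (-4*p + s)*(p + s)*(5*p + s)*(p*s + p)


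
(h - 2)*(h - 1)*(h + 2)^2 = h^4 + h^3 - 6*h^2 - 4*h + 8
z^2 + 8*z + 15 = (z + 3)*(z + 5)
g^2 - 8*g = g*(g - 8)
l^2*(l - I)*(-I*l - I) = -I*l^4 - l^3 - I*l^3 - l^2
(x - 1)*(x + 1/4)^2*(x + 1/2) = x^4 - 11*x^2/16 - 9*x/32 - 1/32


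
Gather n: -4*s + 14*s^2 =14*s^2 - 4*s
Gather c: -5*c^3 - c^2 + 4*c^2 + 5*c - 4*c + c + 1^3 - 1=-5*c^3 + 3*c^2 + 2*c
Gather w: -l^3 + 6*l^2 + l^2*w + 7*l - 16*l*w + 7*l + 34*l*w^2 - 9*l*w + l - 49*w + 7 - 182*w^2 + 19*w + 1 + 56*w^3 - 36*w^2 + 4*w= -l^3 + 6*l^2 + 15*l + 56*w^3 + w^2*(34*l - 218) + w*(l^2 - 25*l - 26) + 8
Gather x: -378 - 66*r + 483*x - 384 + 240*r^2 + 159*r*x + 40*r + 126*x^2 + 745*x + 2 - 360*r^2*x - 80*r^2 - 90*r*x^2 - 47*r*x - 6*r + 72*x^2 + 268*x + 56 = 160*r^2 - 32*r + x^2*(198 - 90*r) + x*(-360*r^2 + 112*r + 1496) - 704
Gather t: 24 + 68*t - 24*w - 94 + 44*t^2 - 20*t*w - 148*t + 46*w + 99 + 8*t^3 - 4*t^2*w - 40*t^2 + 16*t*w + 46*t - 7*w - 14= 8*t^3 + t^2*(4 - 4*w) + t*(-4*w - 34) + 15*w + 15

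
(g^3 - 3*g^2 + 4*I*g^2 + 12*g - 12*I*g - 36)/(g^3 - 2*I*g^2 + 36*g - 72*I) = (g - 3)/(g - 6*I)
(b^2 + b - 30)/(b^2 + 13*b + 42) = (b - 5)/(b + 7)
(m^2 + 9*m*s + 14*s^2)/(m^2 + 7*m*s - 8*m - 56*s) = (m + 2*s)/(m - 8)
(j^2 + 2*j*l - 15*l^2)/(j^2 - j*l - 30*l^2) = (j - 3*l)/(j - 6*l)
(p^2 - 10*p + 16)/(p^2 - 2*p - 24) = (-p^2 + 10*p - 16)/(-p^2 + 2*p + 24)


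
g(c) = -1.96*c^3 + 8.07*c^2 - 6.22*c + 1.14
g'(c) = -5.88*c^2 + 16.14*c - 6.22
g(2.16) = 5.60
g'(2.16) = 1.21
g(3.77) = -12.63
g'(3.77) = -28.94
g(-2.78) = 122.91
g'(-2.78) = -96.53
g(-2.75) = 120.04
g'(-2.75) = -95.07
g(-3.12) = 158.63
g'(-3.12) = -113.82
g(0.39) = -0.17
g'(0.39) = -0.82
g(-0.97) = 16.56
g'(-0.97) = -27.41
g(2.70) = 4.60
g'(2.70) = -5.51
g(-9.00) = 2139.63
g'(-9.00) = -627.76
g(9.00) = -830.01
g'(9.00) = -337.24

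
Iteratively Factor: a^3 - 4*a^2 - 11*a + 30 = (a + 3)*(a^2 - 7*a + 10) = (a - 5)*(a + 3)*(a - 2)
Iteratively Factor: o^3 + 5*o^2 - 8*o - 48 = (o + 4)*(o^2 + o - 12) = (o + 4)^2*(o - 3)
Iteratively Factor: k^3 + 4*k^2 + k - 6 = (k + 2)*(k^2 + 2*k - 3) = (k - 1)*(k + 2)*(k + 3)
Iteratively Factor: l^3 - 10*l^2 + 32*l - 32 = (l - 2)*(l^2 - 8*l + 16) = (l - 4)*(l - 2)*(l - 4)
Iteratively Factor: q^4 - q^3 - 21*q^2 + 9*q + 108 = (q - 3)*(q^3 + 2*q^2 - 15*q - 36) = (q - 4)*(q - 3)*(q^2 + 6*q + 9) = (q - 4)*(q - 3)*(q + 3)*(q + 3)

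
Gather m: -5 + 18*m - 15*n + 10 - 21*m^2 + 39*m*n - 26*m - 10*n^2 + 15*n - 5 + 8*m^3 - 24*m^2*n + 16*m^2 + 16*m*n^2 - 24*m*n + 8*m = 8*m^3 + m^2*(-24*n - 5) + m*(16*n^2 + 15*n) - 10*n^2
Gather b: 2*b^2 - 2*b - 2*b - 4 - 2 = 2*b^2 - 4*b - 6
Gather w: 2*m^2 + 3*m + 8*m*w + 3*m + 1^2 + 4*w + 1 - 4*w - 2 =2*m^2 + 8*m*w + 6*m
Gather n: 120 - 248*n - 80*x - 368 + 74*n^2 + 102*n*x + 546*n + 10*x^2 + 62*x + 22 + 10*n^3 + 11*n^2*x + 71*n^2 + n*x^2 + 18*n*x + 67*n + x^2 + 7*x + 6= 10*n^3 + n^2*(11*x + 145) + n*(x^2 + 120*x + 365) + 11*x^2 - 11*x - 220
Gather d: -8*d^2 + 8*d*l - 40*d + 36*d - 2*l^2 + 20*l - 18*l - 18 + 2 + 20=-8*d^2 + d*(8*l - 4) - 2*l^2 + 2*l + 4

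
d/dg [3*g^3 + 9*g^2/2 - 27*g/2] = 9*g^2 + 9*g - 27/2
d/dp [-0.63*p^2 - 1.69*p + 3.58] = -1.26*p - 1.69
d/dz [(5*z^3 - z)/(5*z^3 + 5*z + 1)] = (60*z^3 + 15*z^2 - 1)/(25*z^6 + 50*z^4 + 10*z^3 + 25*z^2 + 10*z + 1)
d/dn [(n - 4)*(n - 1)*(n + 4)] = 3*n^2 - 2*n - 16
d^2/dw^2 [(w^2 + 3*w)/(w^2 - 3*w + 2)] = 4*(3*w^3 - 3*w^2 - 9*w + 11)/(w^6 - 9*w^5 + 33*w^4 - 63*w^3 + 66*w^2 - 36*w + 8)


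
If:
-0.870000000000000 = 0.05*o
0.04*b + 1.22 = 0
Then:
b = -30.50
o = -17.40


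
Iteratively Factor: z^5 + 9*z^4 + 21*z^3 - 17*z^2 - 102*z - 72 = (z + 3)*(z^4 + 6*z^3 + 3*z^2 - 26*z - 24) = (z + 1)*(z + 3)*(z^3 + 5*z^2 - 2*z - 24) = (z - 2)*(z + 1)*(z + 3)*(z^2 + 7*z + 12) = (z - 2)*(z + 1)*(z + 3)^2*(z + 4)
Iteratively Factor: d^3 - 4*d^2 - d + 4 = (d - 4)*(d^2 - 1) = (d - 4)*(d - 1)*(d + 1)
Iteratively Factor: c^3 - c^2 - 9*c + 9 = (c - 1)*(c^2 - 9) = (c - 1)*(c + 3)*(c - 3)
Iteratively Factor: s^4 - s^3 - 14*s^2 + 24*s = (s - 2)*(s^3 + s^2 - 12*s) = (s - 2)*(s + 4)*(s^2 - 3*s) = (s - 3)*(s - 2)*(s + 4)*(s)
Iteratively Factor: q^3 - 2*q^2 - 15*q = (q - 5)*(q^2 + 3*q) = q*(q - 5)*(q + 3)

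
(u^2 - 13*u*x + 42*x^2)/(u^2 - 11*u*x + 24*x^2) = (u^2 - 13*u*x + 42*x^2)/(u^2 - 11*u*x + 24*x^2)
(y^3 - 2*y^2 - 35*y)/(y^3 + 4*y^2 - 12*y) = (y^2 - 2*y - 35)/(y^2 + 4*y - 12)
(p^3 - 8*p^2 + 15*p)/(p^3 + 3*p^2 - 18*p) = (p - 5)/(p + 6)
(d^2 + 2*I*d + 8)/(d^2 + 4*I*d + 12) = (d + 4*I)/(d + 6*I)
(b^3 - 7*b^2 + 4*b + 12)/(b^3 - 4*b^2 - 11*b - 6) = (b - 2)/(b + 1)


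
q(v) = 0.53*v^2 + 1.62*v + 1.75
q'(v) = 1.06*v + 1.62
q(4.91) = 22.48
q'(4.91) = 6.82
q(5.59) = 27.37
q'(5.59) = 7.55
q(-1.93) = 0.60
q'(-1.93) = -0.43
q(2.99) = 11.33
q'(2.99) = 4.79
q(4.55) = 20.09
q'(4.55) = 6.44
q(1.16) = 4.34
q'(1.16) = 2.85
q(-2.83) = 1.41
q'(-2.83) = -1.38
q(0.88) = 3.59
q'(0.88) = 2.55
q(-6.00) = 11.11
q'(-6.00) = -4.74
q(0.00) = 1.75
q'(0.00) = 1.62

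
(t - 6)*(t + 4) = t^2 - 2*t - 24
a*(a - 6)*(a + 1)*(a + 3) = a^4 - 2*a^3 - 21*a^2 - 18*a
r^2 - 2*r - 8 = (r - 4)*(r + 2)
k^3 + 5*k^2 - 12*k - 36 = (k - 3)*(k + 2)*(k + 6)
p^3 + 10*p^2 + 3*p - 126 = (p - 3)*(p + 6)*(p + 7)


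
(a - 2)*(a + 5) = a^2 + 3*a - 10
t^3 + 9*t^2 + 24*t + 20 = (t + 2)^2*(t + 5)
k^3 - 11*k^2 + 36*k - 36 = (k - 6)*(k - 3)*(k - 2)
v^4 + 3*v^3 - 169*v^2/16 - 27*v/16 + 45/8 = (v - 2)*(v - 3/4)*(v + 3/4)*(v + 5)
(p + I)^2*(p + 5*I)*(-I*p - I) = -I*p^4 + 7*p^3 - I*p^3 + 7*p^2 + 11*I*p^2 - 5*p + 11*I*p - 5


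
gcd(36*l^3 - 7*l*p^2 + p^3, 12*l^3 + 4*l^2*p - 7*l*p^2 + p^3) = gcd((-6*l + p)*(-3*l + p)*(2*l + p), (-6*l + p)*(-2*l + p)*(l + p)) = -6*l + p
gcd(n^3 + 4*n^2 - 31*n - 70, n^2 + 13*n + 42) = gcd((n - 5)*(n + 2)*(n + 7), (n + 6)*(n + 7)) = n + 7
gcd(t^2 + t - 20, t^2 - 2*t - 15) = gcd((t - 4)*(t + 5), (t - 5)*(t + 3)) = 1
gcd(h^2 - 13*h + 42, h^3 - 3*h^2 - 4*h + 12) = 1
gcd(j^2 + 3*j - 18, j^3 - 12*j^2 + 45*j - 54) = j - 3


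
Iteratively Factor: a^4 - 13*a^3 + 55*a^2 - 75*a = (a - 3)*(a^3 - 10*a^2 + 25*a) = (a - 5)*(a - 3)*(a^2 - 5*a) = a*(a - 5)*(a - 3)*(a - 5)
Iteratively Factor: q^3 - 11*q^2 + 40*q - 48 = (q - 4)*(q^2 - 7*q + 12) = (q - 4)^2*(q - 3)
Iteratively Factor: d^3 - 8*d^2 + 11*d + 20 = (d - 4)*(d^2 - 4*d - 5) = (d - 5)*(d - 4)*(d + 1)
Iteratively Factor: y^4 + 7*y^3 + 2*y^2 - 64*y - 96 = (y - 3)*(y^3 + 10*y^2 + 32*y + 32) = (y - 3)*(y + 2)*(y^2 + 8*y + 16) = (y - 3)*(y + 2)*(y + 4)*(y + 4)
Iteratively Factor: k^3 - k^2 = (k)*(k^2 - k) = k^2*(k - 1)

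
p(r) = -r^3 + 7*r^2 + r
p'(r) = -3*r^2 + 14*r + 1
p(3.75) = 49.45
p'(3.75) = 11.31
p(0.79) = 4.67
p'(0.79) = 10.19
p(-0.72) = 3.28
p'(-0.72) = -10.64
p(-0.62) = 2.31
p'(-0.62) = -8.83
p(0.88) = 5.62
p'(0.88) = 11.00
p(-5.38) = 352.95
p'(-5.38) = -161.15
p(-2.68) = 66.85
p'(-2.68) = -58.07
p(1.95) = 21.15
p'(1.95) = 16.89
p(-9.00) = 1287.00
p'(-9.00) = -368.00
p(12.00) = -708.00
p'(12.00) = -263.00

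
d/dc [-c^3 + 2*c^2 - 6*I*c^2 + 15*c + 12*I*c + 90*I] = -3*c^2 + c*(4 - 12*I) + 15 + 12*I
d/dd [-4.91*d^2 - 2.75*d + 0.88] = -9.82*d - 2.75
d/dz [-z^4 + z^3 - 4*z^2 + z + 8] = -4*z^3 + 3*z^2 - 8*z + 1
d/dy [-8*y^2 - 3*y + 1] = -16*y - 3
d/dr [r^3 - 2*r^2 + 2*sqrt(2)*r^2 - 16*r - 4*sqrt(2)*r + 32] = 3*r^2 - 4*r + 4*sqrt(2)*r - 16 - 4*sqrt(2)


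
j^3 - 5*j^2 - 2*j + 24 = (j - 4)*(j - 3)*(j + 2)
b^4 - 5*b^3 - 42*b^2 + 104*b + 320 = (b - 8)*(b - 4)*(b + 2)*(b + 5)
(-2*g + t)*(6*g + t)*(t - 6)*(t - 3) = -12*g^2*t^2 + 108*g^2*t - 216*g^2 + 4*g*t^3 - 36*g*t^2 + 72*g*t + t^4 - 9*t^3 + 18*t^2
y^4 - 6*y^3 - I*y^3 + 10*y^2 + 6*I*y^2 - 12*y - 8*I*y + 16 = (y - 4)*(y - 2)*(y - 2*I)*(y + I)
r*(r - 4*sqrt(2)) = r^2 - 4*sqrt(2)*r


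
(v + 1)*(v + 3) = v^2 + 4*v + 3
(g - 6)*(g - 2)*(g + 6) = g^3 - 2*g^2 - 36*g + 72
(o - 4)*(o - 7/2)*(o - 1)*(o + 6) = o^4 - 5*o^3/2 - 59*o^2/2 + 115*o - 84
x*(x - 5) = x^2 - 5*x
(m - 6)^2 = m^2 - 12*m + 36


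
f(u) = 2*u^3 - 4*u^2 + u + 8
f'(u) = 6*u^2 - 8*u + 1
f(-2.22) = -35.82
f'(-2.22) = 48.33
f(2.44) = 15.68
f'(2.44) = 17.20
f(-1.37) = -6.02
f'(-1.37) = 23.22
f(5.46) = 219.76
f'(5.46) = 136.19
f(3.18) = 35.05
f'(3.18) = 36.23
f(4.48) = 112.03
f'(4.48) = 85.58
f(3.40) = 43.77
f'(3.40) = 43.16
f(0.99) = 7.01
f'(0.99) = -1.04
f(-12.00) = -4036.00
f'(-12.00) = 961.00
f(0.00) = 8.00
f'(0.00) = 1.00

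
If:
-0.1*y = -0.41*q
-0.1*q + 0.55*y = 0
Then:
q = 0.00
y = 0.00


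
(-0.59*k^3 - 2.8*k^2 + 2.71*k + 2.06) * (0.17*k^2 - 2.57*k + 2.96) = -0.1003*k^5 + 1.0403*k^4 + 5.9103*k^3 - 14.9025*k^2 + 2.7274*k + 6.0976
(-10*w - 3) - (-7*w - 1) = -3*w - 2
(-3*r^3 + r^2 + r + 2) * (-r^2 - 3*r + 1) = 3*r^5 + 8*r^4 - 7*r^3 - 4*r^2 - 5*r + 2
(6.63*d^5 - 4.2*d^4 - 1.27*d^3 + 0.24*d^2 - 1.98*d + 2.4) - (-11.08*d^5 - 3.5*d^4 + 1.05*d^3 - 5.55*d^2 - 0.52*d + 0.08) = 17.71*d^5 - 0.7*d^4 - 2.32*d^3 + 5.79*d^2 - 1.46*d + 2.32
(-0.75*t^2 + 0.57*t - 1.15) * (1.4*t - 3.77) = -1.05*t^3 + 3.6255*t^2 - 3.7589*t + 4.3355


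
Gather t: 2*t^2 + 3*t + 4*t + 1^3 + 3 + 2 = 2*t^2 + 7*t + 6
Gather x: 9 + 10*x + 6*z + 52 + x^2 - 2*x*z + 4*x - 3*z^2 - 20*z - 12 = x^2 + x*(14 - 2*z) - 3*z^2 - 14*z + 49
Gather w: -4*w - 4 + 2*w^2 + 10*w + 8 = 2*w^2 + 6*w + 4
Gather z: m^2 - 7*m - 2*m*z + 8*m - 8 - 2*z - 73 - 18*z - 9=m^2 + m + z*(-2*m - 20) - 90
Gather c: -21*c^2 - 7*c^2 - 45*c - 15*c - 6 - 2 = -28*c^2 - 60*c - 8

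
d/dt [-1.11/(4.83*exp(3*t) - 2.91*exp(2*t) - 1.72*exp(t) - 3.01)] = (16.0839*exp(2*t) - 6.4602*exp(t) - 1.9092)*exp(t)/(-4.83*exp(3*t) + 2.91*exp(2*t) + 1.72*exp(t) + 3.01)^2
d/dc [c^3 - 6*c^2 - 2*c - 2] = 3*c^2 - 12*c - 2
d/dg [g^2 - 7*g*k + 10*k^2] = 2*g - 7*k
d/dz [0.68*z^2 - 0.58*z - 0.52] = 1.36*z - 0.58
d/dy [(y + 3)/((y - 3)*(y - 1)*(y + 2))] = (-2*y^3 - 7*y^2 + 12*y + 21)/(y^6 - 4*y^5 - 6*y^4 + 32*y^3 + y^2 - 60*y + 36)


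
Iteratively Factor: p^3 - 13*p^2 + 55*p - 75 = (p - 3)*(p^2 - 10*p + 25) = (p - 5)*(p - 3)*(p - 5)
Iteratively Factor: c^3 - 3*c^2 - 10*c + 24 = (c + 3)*(c^2 - 6*c + 8) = (c - 2)*(c + 3)*(c - 4)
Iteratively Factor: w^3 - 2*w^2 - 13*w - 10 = (w + 2)*(w^2 - 4*w - 5) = (w + 1)*(w + 2)*(w - 5)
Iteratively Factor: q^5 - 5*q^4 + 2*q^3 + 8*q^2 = (q)*(q^4 - 5*q^3 + 2*q^2 + 8*q) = q*(q - 2)*(q^3 - 3*q^2 - 4*q) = q^2*(q - 2)*(q^2 - 3*q - 4) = q^2*(q - 2)*(q + 1)*(q - 4)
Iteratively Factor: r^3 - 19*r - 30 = (r - 5)*(r^2 + 5*r + 6) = (r - 5)*(r + 2)*(r + 3)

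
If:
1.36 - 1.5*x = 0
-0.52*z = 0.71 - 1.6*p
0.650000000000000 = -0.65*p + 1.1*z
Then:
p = 0.79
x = 0.91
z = 1.06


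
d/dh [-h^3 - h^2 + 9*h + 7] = -3*h^2 - 2*h + 9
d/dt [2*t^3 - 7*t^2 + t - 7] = 6*t^2 - 14*t + 1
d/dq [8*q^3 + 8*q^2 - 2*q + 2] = 24*q^2 + 16*q - 2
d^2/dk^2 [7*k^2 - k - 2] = 14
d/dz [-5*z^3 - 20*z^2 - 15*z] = -15*z^2 - 40*z - 15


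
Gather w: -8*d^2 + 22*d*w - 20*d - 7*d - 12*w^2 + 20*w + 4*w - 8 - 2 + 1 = -8*d^2 - 27*d - 12*w^2 + w*(22*d + 24) - 9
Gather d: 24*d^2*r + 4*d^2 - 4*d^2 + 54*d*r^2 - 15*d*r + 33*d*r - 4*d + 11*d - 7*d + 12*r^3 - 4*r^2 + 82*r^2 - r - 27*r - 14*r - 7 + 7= 24*d^2*r + d*(54*r^2 + 18*r) + 12*r^3 + 78*r^2 - 42*r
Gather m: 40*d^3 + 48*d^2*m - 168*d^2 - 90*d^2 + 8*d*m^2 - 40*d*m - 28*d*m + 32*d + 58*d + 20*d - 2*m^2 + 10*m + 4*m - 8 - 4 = 40*d^3 - 258*d^2 + 110*d + m^2*(8*d - 2) + m*(48*d^2 - 68*d + 14) - 12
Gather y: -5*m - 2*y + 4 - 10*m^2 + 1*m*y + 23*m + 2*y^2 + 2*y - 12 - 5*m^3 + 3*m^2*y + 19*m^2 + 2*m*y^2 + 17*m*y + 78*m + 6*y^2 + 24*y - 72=-5*m^3 + 9*m^2 + 96*m + y^2*(2*m + 8) + y*(3*m^2 + 18*m + 24) - 80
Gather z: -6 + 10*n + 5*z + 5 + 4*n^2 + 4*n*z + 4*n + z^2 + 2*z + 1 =4*n^2 + 14*n + z^2 + z*(4*n + 7)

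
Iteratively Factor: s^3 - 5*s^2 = (s)*(s^2 - 5*s) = s^2*(s - 5)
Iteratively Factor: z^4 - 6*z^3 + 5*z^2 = (z)*(z^3 - 6*z^2 + 5*z) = z^2*(z^2 - 6*z + 5) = z^2*(z - 1)*(z - 5)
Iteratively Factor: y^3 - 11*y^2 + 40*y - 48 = (y - 3)*(y^2 - 8*y + 16) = (y - 4)*(y - 3)*(y - 4)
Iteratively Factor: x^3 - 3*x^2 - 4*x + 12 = (x - 2)*(x^2 - x - 6) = (x - 2)*(x + 2)*(x - 3)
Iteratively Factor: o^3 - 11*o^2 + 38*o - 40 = (o - 2)*(o^2 - 9*o + 20) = (o - 5)*(o - 2)*(o - 4)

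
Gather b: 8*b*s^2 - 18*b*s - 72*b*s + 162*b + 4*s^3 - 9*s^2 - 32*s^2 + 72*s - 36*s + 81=b*(8*s^2 - 90*s + 162) + 4*s^3 - 41*s^2 + 36*s + 81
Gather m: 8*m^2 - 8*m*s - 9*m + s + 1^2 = 8*m^2 + m*(-8*s - 9) + s + 1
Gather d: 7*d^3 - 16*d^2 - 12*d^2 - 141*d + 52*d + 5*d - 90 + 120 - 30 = 7*d^3 - 28*d^2 - 84*d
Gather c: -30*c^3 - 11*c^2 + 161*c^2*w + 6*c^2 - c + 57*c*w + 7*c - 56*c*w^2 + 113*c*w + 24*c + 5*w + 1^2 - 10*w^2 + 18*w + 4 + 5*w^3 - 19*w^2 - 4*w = -30*c^3 + c^2*(161*w - 5) + c*(-56*w^2 + 170*w + 30) + 5*w^3 - 29*w^2 + 19*w + 5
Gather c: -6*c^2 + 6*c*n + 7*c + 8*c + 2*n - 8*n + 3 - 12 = -6*c^2 + c*(6*n + 15) - 6*n - 9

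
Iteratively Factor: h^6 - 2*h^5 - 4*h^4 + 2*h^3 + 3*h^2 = (h + 1)*(h^5 - 3*h^4 - h^3 + 3*h^2) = (h - 1)*(h + 1)*(h^4 - 2*h^3 - 3*h^2) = (h - 3)*(h - 1)*(h + 1)*(h^3 + h^2) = h*(h - 3)*(h - 1)*(h + 1)*(h^2 + h) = h^2*(h - 3)*(h - 1)*(h + 1)*(h + 1)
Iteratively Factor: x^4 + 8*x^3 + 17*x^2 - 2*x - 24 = (x - 1)*(x^3 + 9*x^2 + 26*x + 24) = (x - 1)*(x + 2)*(x^2 + 7*x + 12) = (x - 1)*(x + 2)*(x + 4)*(x + 3)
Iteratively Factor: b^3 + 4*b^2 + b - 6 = (b - 1)*(b^2 + 5*b + 6) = (b - 1)*(b + 3)*(b + 2)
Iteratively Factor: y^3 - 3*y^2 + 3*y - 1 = (y - 1)*(y^2 - 2*y + 1) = (y - 1)^2*(y - 1)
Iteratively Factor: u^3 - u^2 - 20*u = (u)*(u^2 - u - 20) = u*(u - 5)*(u + 4)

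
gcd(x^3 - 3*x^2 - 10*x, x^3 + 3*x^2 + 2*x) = x^2 + 2*x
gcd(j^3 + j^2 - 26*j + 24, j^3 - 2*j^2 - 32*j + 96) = j^2 + 2*j - 24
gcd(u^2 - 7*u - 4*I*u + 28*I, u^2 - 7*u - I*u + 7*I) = u - 7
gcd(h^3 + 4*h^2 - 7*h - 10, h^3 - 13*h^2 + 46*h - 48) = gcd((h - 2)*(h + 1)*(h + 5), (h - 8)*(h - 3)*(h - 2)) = h - 2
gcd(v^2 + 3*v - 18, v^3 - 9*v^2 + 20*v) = 1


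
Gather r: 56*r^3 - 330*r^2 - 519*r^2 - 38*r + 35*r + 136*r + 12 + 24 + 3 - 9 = 56*r^3 - 849*r^2 + 133*r + 30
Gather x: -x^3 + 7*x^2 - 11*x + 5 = -x^3 + 7*x^2 - 11*x + 5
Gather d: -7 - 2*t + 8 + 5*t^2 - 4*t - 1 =5*t^2 - 6*t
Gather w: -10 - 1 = -11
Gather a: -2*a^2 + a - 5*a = -2*a^2 - 4*a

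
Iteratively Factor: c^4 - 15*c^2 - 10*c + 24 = (c - 1)*(c^3 + c^2 - 14*c - 24) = (c - 1)*(c + 2)*(c^2 - c - 12) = (c - 4)*(c - 1)*(c + 2)*(c + 3)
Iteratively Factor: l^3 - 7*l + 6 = (l + 3)*(l^2 - 3*l + 2) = (l - 1)*(l + 3)*(l - 2)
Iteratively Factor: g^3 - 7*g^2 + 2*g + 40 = (g - 5)*(g^2 - 2*g - 8) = (g - 5)*(g + 2)*(g - 4)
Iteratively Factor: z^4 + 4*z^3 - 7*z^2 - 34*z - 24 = (z + 1)*(z^3 + 3*z^2 - 10*z - 24) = (z + 1)*(z + 2)*(z^2 + z - 12) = (z - 3)*(z + 1)*(z + 2)*(z + 4)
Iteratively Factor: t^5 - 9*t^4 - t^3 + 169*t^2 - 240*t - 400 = (t - 4)*(t^4 - 5*t^3 - 21*t^2 + 85*t + 100) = (t - 4)*(t + 4)*(t^3 - 9*t^2 + 15*t + 25) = (t - 4)*(t + 1)*(t + 4)*(t^2 - 10*t + 25) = (t - 5)*(t - 4)*(t + 1)*(t + 4)*(t - 5)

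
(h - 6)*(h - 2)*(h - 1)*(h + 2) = h^4 - 7*h^3 + 2*h^2 + 28*h - 24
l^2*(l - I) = l^3 - I*l^2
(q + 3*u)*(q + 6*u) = q^2 + 9*q*u + 18*u^2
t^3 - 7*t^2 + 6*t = t*(t - 6)*(t - 1)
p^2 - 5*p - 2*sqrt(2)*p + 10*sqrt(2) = (p - 5)*(p - 2*sqrt(2))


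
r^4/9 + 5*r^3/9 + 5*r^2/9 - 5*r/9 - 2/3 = (r/3 + 1/3)*(r/3 + 1)*(r - 1)*(r + 2)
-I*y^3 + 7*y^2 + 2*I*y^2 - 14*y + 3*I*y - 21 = (y - 3)*(y + 7*I)*(-I*y - I)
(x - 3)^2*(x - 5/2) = x^3 - 17*x^2/2 + 24*x - 45/2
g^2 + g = g*(g + 1)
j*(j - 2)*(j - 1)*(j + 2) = j^4 - j^3 - 4*j^2 + 4*j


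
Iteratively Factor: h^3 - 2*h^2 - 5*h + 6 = (h - 1)*(h^2 - h - 6) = (h - 1)*(h + 2)*(h - 3)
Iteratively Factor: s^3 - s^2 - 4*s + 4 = (s + 2)*(s^2 - 3*s + 2) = (s - 2)*(s + 2)*(s - 1)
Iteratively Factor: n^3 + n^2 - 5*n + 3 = (n - 1)*(n^2 + 2*n - 3) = (n - 1)*(n + 3)*(n - 1)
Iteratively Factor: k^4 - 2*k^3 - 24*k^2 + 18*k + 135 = (k - 3)*(k^3 + k^2 - 21*k - 45) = (k - 3)*(k + 3)*(k^2 - 2*k - 15) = (k - 5)*(k - 3)*(k + 3)*(k + 3)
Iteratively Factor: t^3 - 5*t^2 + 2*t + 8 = (t - 4)*(t^2 - t - 2) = (t - 4)*(t + 1)*(t - 2)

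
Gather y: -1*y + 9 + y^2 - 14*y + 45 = y^2 - 15*y + 54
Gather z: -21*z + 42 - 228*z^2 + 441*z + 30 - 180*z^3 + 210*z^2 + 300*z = -180*z^3 - 18*z^2 + 720*z + 72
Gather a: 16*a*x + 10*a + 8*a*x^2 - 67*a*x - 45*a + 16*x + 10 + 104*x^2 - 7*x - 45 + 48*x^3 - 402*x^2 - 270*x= a*(8*x^2 - 51*x - 35) + 48*x^3 - 298*x^2 - 261*x - 35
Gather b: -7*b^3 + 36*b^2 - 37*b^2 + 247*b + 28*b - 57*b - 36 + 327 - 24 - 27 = -7*b^3 - b^2 + 218*b + 240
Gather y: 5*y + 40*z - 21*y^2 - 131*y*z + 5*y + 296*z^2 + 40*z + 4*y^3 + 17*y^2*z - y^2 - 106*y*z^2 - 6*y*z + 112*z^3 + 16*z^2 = 4*y^3 + y^2*(17*z - 22) + y*(-106*z^2 - 137*z + 10) + 112*z^3 + 312*z^2 + 80*z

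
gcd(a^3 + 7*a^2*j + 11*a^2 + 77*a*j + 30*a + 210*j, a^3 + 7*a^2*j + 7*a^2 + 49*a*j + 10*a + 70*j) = a^2 + 7*a*j + 5*a + 35*j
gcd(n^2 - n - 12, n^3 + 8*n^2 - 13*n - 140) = n - 4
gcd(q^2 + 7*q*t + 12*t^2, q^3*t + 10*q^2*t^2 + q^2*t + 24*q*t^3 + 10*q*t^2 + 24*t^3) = q + 4*t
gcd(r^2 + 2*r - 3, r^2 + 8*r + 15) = r + 3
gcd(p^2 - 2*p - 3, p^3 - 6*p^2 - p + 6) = p + 1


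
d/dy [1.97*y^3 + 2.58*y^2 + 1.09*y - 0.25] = 5.91*y^2 + 5.16*y + 1.09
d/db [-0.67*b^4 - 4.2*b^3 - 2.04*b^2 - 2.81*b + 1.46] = -2.68*b^3 - 12.6*b^2 - 4.08*b - 2.81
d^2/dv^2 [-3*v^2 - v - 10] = -6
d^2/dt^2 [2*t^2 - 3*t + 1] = 4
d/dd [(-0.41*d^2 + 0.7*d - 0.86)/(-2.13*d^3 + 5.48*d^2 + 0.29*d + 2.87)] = (-0.8733*d^4 + 2.982*d^3 - 9.4503*d^2 + 7.0722*d + 2.2584)/(4.5369*d^6 - 23.3448*d^5 + 28.795*d^4 - 9.0478*d^3 + 31.5393*d^2 + 1.6646*d + 8.2369)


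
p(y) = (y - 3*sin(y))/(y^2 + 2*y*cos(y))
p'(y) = (1 - 3*cos(y))/(y^2 + 2*y*cos(y)) + (y - 3*sin(y))*(2*y*sin(y) - 2*y - 2*cos(y))/(y^2 + 2*y*cos(y))^2 = (2*y^2*sin(y) - 3*y^2*cos(y) - y^2 + 6*y*sin(y) - 6*y + 3*sin(2*y))/(y^2*(y + 2*cos(y))^2)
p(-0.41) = -1.35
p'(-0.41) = 1.42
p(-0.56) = -1.63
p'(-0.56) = 2.48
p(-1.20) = 2.80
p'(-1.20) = 19.04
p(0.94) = -0.74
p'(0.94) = 0.19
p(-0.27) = -1.18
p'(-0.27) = 0.93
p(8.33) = 0.09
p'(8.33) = 0.04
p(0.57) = -0.82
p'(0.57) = 0.22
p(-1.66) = 0.44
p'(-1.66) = 1.39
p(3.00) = 0.84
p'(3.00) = 0.42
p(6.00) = 0.14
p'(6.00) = -0.09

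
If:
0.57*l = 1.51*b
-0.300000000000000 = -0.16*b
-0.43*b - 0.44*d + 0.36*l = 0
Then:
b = 1.88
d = 2.23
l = 4.97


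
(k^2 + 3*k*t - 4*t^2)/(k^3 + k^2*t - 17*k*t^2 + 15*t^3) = (-k - 4*t)/(-k^2 - 2*k*t + 15*t^2)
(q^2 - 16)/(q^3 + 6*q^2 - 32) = (q - 4)/(q^2 + 2*q - 8)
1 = 1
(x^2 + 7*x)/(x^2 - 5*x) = (x + 7)/(x - 5)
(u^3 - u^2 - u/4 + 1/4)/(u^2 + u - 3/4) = (2*u^2 - u - 1)/(2*u + 3)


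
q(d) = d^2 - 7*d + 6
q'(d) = 2*d - 7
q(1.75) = -3.19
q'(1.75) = -3.50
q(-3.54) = 43.31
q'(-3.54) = -14.08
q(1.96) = -3.88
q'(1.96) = -3.08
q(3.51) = -6.25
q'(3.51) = 0.02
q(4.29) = -5.63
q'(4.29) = 1.58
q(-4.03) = 50.45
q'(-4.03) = -15.06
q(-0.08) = 6.57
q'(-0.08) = -7.16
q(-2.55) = 30.35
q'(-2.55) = -12.10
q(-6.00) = 84.00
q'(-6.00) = -19.00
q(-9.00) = 150.00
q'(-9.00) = -25.00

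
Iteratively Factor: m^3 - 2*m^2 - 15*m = (m)*(m^2 - 2*m - 15) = m*(m - 5)*(m + 3)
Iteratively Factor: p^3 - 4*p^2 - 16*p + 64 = (p + 4)*(p^2 - 8*p + 16) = (p - 4)*(p + 4)*(p - 4)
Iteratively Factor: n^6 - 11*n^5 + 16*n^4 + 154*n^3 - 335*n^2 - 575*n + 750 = (n - 1)*(n^5 - 10*n^4 + 6*n^3 + 160*n^2 - 175*n - 750) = (n - 1)*(n + 2)*(n^4 - 12*n^3 + 30*n^2 + 100*n - 375) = (n - 5)*(n - 1)*(n + 2)*(n^3 - 7*n^2 - 5*n + 75) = (n - 5)^2*(n - 1)*(n + 2)*(n^2 - 2*n - 15) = (n - 5)^3*(n - 1)*(n + 2)*(n + 3)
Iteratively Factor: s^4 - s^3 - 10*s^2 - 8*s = (s + 2)*(s^3 - 3*s^2 - 4*s) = (s + 1)*(s + 2)*(s^2 - 4*s) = s*(s + 1)*(s + 2)*(s - 4)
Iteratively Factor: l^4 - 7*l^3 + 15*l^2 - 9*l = (l - 1)*(l^3 - 6*l^2 + 9*l) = (l - 3)*(l - 1)*(l^2 - 3*l) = (l - 3)^2*(l - 1)*(l)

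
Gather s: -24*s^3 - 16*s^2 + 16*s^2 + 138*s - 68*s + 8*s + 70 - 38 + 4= -24*s^3 + 78*s + 36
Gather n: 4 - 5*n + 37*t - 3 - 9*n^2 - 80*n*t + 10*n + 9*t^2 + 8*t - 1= -9*n^2 + n*(5 - 80*t) + 9*t^2 + 45*t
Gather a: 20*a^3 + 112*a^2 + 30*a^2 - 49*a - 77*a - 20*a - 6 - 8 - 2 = 20*a^3 + 142*a^2 - 146*a - 16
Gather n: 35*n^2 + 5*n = 35*n^2 + 5*n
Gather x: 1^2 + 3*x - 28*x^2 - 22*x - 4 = -28*x^2 - 19*x - 3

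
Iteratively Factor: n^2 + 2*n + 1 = (n + 1)*(n + 1)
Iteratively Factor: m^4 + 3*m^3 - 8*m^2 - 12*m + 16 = (m + 4)*(m^3 - m^2 - 4*m + 4) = (m + 2)*(m + 4)*(m^2 - 3*m + 2) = (m - 1)*(m + 2)*(m + 4)*(m - 2)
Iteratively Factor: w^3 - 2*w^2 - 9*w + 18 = (w + 3)*(w^2 - 5*w + 6) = (w - 2)*(w + 3)*(w - 3)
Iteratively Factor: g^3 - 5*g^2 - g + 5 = (g - 5)*(g^2 - 1) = (g - 5)*(g - 1)*(g + 1)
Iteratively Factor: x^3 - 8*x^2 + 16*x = (x - 4)*(x^2 - 4*x) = x*(x - 4)*(x - 4)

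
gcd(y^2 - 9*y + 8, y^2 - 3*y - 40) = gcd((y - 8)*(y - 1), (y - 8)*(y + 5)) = y - 8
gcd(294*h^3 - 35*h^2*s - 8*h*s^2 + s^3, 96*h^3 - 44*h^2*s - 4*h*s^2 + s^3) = 6*h + s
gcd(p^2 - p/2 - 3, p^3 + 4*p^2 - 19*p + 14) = p - 2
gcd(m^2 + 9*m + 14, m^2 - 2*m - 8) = m + 2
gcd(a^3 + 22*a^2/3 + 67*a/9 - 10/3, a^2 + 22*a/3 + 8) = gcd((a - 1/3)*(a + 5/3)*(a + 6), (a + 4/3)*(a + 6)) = a + 6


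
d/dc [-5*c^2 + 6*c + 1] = 6 - 10*c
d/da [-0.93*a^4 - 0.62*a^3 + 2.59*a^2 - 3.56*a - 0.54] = -3.72*a^3 - 1.86*a^2 + 5.18*a - 3.56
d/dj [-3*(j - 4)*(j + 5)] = -6*j - 3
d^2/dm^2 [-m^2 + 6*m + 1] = -2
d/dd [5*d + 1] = 5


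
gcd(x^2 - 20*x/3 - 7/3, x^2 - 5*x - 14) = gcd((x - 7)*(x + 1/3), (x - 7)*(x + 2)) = x - 7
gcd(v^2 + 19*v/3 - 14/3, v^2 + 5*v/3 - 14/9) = v - 2/3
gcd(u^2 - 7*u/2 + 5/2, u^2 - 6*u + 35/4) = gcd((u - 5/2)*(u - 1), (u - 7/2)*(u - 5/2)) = u - 5/2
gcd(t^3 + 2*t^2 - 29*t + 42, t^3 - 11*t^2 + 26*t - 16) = t - 2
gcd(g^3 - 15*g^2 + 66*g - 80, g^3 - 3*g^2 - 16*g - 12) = 1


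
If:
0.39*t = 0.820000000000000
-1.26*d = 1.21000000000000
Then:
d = -0.96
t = 2.10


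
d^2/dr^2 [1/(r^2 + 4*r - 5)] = 2*(-r^2 - 4*r + 4*(r + 2)^2 + 5)/(r^2 + 4*r - 5)^3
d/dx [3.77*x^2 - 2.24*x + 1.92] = 7.54*x - 2.24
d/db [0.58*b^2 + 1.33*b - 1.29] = 1.16*b + 1.33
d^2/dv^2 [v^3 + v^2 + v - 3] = 6*v + 2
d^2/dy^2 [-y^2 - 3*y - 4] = -2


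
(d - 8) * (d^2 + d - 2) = d^3 - 7*d^2 - 10*d + 16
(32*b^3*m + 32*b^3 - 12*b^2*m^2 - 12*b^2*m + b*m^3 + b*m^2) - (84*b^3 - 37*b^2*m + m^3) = 32*b^3*m - 52*b^3 - 12*b^2*m^2 + 25*b^2*m + b*m^3 + b*m^2 - m^3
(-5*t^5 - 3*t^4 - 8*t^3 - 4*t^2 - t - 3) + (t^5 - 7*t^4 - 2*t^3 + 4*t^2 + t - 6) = -4*t^5 - 10*t^4 - 10*t^3 - 9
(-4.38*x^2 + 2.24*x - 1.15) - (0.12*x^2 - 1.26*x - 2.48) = -4.5*x^2 + 3.5*x + 1.33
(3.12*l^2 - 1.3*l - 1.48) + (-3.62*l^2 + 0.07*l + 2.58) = -0.5*l^2 - 1.23*l + 1.1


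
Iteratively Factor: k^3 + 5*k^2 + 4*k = (k + 1)*(k^2 + 4*k) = (k + 1)*(k + 4)*(k)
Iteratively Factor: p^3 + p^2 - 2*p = (p - 1)*(p^2 + 2*p) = p*(p - 1)*(p + 2)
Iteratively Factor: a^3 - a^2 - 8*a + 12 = (a - 2)*(a^2 + a - 6) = (a - 2)^2*(a + 3)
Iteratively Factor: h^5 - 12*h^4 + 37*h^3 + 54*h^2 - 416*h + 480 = (h - 5)*(h^4 - 7*h^3 + 2*h^2 + 64*h - 96) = (h - 5)*(h - 4)*(h^3 - 3*h^2 - 10*h + 24) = (h - 5)*(h - 4)^2*(h^2 + h - 6) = (h - 5)*(h - 4)^2*(h + 3)*(h - 2)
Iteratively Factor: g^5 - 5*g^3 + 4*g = (g)*(g^4 - 5*g^2 + 4) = g*(g - 2)*(g^3 + 2*g^2 - g - 2) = g*(g - 2)*(g + 2)*(g^2 - 1) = g*(g - 2)*(g + 1)*(g + 2)*(g - 1)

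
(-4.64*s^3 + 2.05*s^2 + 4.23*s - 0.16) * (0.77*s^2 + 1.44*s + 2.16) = -3.5728*s^5 - 5.1031*s^4 - 3.8133*s^3 + 10.396*s^2 + 8.9064*s - 0.3456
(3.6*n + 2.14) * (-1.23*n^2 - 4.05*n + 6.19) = -4.428*n^3 - 17.2122*n^2 + 13.617*n + 13.2466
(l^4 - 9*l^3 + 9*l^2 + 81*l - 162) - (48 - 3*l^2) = l^4 - 9*l^3 + 12*l^2 + 81*l - 210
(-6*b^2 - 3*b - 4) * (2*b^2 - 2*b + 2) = -12*b^4 + 6*b^3 - 14*b^2 + 2*b - 8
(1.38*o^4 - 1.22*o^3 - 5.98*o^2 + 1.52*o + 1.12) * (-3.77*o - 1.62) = -5.2026*o^5 + 2.3638*o^4 + 24.521*o^3 + 3.9572*o^2 - 6.6848*o - 1.8144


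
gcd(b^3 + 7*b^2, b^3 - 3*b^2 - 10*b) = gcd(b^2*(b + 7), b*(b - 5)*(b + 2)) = b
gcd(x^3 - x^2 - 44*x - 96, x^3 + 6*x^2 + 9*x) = x + 3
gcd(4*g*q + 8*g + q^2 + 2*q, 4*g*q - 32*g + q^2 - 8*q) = 4*g + q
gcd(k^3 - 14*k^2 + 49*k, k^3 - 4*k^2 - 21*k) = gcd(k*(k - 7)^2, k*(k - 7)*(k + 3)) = k^2 - 7*k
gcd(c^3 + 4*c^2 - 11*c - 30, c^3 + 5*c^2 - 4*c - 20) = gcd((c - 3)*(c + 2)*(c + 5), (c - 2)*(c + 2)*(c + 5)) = c^2 + 7*c + 10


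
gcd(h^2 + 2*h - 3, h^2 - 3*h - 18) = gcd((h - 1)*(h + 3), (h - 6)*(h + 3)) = h + 3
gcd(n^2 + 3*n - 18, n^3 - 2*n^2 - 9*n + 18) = n - 3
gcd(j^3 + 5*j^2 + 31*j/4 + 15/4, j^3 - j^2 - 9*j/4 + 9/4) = j + 3/2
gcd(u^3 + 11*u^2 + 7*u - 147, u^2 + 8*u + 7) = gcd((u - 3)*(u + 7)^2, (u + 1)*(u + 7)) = u + 7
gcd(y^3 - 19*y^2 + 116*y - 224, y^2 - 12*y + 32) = y^2 - 12*y + 32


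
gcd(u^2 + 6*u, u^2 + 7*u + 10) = 1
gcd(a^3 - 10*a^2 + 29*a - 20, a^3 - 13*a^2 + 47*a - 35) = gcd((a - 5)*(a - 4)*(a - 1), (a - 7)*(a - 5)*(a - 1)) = a^2 - 6*a + 5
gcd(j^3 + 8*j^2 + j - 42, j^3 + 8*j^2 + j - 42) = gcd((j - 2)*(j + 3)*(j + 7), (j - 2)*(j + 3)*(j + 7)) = j^3 + 8*j^2 + j - 42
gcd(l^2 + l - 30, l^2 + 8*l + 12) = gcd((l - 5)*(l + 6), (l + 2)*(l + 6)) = l + 6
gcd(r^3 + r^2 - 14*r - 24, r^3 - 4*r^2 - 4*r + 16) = r^2 - 2*r - 8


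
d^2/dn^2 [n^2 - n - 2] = 2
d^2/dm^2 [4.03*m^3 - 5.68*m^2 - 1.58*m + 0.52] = 24.18*m - 11.36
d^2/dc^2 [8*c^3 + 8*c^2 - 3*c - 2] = 48*c + 16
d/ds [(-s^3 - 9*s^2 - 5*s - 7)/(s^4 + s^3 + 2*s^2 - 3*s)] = (s^6 + 18*s^5 + 22*s^4 + 44*s^3 + 58*s^2 + 28*s - 21)/(s^2*(s^6 + 2*s^5 + 5*s^4 - 2*s^3 - 2*s^2 - 12*s + 9))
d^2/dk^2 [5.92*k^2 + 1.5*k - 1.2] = 11.8400000000000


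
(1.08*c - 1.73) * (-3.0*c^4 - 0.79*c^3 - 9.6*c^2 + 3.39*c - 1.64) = -3.24*c^5 + 4.3368*c^4 - 9.0013*c^3 + 20.2692*c^2 - 7.6359*c + 2.8372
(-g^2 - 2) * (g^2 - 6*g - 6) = -g^4 + 6*g^3 + 4*g^2 + 12*g + 12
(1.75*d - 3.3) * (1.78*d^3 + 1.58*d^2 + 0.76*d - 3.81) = 3.115*d^4 - 3.109*d^3 - 3.884*d^2 - 9.1755*d + 12.573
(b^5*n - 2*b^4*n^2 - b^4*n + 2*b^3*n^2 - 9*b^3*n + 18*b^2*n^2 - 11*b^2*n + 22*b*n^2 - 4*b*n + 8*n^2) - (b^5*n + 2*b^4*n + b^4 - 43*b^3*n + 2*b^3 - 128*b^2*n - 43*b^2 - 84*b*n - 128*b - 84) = -2*b^4*n^2 - 3*b^4*n - b^4 + 2*b^3*n^2 + 34*b^3*n - 2*b^3 + 18*b^2*n^2 + 117*b^2*n + 43*b^2 + 22*b*n^2 + 80*b*n + 128*b + 8*n^2 + 84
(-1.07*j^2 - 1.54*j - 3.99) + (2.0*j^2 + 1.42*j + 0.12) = 0.93*j^2 - 0.12*j - 3.87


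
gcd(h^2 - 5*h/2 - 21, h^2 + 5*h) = 1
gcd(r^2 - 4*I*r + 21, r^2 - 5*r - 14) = 1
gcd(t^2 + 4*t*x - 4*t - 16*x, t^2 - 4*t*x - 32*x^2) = t + 4*x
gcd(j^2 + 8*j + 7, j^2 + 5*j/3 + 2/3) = j + 1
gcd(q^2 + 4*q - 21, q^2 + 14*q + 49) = q + 7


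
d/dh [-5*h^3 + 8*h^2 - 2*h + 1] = -15*h^2 + 16*h - 2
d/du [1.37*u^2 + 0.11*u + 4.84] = 2.74*u + 0.11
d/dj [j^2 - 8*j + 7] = 2*j - 8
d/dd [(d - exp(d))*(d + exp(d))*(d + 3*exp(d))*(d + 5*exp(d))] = 8*d^3*exp(d) + 4*d^3 + 28*d^2*exp(2*d) + 24*d^2*exp(d) - 24*d*exp(3*d) + 28*d*exp(2*d) - 60*exp(4*d) - 8*exp(3*d)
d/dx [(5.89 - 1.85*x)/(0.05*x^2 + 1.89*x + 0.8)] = (0.0925*x^2 - 0.589*x - 12.6121)/(0.0025*x^4 + 0.189*x^3 + 3.6521*x^2 + 3.024*x + 0.64)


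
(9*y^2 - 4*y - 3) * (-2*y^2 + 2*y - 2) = -18*y^4 + 26*y^3 - 20*y^2 + 2*y + 6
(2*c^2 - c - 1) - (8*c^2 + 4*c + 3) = -6*c^2 - 5*c - 4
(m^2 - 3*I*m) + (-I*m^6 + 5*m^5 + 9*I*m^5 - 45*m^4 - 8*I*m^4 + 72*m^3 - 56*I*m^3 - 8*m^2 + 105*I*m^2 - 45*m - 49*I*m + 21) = -I*m^6 + 5*m^5 + 9*I*m^5 - 45*m^4 - 8*I*m^4 + 72*m^3 - 56*I*m^3 - 7*m^2 + 105*I*m^2 - 45*m - 52*I*m + 21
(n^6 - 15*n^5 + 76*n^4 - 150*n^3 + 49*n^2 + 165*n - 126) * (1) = n^6 - 15*n^5 + 76*n^4 - 150*n^3 + 49*n^2 + 165*n - 126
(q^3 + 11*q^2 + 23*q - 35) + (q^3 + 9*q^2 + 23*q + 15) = 2*q^3 + 20*q^2 + 46*q - 20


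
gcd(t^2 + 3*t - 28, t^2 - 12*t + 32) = t - 4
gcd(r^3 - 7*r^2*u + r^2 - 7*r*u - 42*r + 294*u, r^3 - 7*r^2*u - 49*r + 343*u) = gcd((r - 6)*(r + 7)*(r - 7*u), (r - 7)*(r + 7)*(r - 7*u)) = r^2 - 7*r*u + 7*r - 49*u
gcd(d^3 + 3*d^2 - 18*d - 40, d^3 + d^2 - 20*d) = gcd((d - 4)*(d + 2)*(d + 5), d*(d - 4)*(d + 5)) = d^2 + d - 20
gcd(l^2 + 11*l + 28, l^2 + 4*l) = l + 4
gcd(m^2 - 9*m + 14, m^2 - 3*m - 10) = 1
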